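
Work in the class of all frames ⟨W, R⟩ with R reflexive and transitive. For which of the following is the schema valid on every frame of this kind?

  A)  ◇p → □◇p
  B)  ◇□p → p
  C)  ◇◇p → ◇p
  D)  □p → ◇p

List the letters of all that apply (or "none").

Reflexive relations are serial.
(A) ◇p → □◇p is axiom 5, which corresponds to the euclidean property. Such an R need not be euclidean — not valid.
(B) ◇□p → p is the dual of axiom B; it is valid on a frame exactly when R is symmetric. Such an R need not be symmetric, so not valid.
(C) ◇◇p → ◇p is the dual of axiom 4; it is valid on a frame exactly when R is transitive. Every such R is transitive, so valid.
(D) axiom D: valid iff R is serial. Every such R is serial — valid.

C, D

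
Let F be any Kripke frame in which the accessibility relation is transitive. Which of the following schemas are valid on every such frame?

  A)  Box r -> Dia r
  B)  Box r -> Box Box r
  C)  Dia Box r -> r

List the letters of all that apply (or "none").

B

(A) Box r -> Dia r is axiom D, which corresponds to seriality. Such an R need not be serial — not valid.
(B) Box r -> Box Box r is axiom 4; it is valid on a frame exactly when R is transitive. Every such R is transitive, so valid.
(C) Dia Box r -> r (the dual of axiom B) characterises the symmetric frames. Such an R need not be symmetric — not valid.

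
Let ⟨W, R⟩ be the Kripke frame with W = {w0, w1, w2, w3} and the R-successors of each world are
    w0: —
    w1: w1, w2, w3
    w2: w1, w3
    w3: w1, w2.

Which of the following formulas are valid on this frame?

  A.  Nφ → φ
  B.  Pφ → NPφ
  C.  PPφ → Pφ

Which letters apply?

R is not reflexive: not w0 R w0.
R is not transitive: w2 R w1 and w1 R w2 but not w2 R w2.
R is not euclidean: w1 R w2 and w1 R w2 but not w2 R w2.
(A) Nφ → φ is axiom T, which corresponds to reflexivity. R is not reflexive — not valid.
(B) axiom 5: valid iff R is euclidean. R is not euclidean — not valid.
(C) the dual of axiom 4: valid iff R is transitive. R is not transitive — not valid.

none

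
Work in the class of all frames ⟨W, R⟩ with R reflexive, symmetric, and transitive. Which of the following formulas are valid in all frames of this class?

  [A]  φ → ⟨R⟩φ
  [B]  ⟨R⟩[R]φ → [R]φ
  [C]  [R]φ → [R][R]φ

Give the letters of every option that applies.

A, B, C

A relation that is reflexive, symmetric, and transitive is also euclidean and serial.
(A) φ → ⟨R⟩φ is the dual of axiom T; it is valid on a frame exactly when R is reflexive. Every such R is reflexive, so valid.
(B) ⟨R⟩[R]φ → [R]φ is the dual of axiom 5, which corresponds to the euclidean property. Every such R is euclidean — valid.
(C) axiom 4: valid iff R is transitive. Every such R is transitive — valid.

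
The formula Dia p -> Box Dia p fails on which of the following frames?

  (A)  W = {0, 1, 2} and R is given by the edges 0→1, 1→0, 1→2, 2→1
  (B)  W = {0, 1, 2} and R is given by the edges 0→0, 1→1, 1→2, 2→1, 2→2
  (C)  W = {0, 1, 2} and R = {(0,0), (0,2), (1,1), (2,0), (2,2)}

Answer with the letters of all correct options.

The schema Dia p -> Box Dia p is axiom 5; it is valid on a frame iff R is euclidean.
(A) R is not euclidean (1 R 0 and 1 R 2 but not 0 R 2), so the schema fails here.
(B) R is euclidean (any two R-successors of the same world are R-related), so the schema is valid here.
(C) R is euclidean (any two R-successors of the same world are R-related), so the schema is valid here.

A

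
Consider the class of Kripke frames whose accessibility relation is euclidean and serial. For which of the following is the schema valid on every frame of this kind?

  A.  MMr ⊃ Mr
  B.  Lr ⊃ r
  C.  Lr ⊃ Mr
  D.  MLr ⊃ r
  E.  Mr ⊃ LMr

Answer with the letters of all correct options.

(A) MMr ⊃ Mr is the dual of axiom 4, which corresponds to transitivity. Such an R need not be transitive — not valid.
(B) Lr ⊃ r is axiom T, which corresponds to reflexivity. Such an R need not be reflexive — not valid.
(C) Lr ⊃ Mr is axiom D; it is valid on a frame exactly when R is serial. Every such R is serial, so valid.
(D) the dual of axiom B: valid iff R is symmetric. Such an R need not be symmetric — not valid.
(E) axiom 5: valid iff R is euclidean. Every such R is euclidean — valid.

C, E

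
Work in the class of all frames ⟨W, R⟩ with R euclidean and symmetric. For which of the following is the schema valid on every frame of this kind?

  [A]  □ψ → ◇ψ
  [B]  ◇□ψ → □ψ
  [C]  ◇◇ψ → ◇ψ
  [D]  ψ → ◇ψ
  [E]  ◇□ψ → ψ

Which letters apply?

A symmetric euclidean relation is transitive (uRv and vRw give vRu by symmetry, then uRw by the euclidean condition, applied at v).
(A) □ψ → ◇ψ is axiom D; it is valid on a frame exactly when R is serial. Such an R need not be serial, so not valid.
(B) the dual of axiom 5: valid iff R is euclidean. Every such R is euclidean — valid.
(C) the dual of axiom 4: valid iff R is transitive. Every such R is transitive — valid.
(D) ψ → ◇ψ is the dual of axiom T, which corresponds to reflexivity. Such an R need not be reflexive — not valid.
(E) ◇□ψ → ψ is the dual of axiom B, which corresponds to symmetry. Every such R is symmetric — valid.

B, C, E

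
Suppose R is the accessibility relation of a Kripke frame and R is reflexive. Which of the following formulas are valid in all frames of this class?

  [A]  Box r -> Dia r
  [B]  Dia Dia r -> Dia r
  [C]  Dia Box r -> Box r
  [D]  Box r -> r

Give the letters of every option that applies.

A reflexive relation is serial.
(A) Box r -> Dia r is axiom D; it is valid on a frame exactly when R is serial. Every such R is serial, so valid.
(B) Dia Dia r -> Dia r is the dual of axiom 4; it is valid on a frame exactly when R is transitive. Such an R need not be transitive, so not valid.
(C) the dual of axiom 5: valid iff R is euclidean. Such an R need not be euclidean — not valid.
(D) Box r -> r is axiom T; it is valid on a frame exactly when R is reflexive. Every such R is reflexive, so valid.

A, D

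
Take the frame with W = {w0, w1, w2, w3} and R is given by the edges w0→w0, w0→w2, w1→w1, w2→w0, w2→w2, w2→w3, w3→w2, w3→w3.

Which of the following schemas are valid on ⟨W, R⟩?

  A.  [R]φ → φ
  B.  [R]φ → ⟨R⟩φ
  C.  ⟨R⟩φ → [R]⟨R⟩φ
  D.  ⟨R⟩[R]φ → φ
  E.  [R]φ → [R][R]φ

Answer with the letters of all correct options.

R is reflexive: each world relates to itself.
R is symmetric: every R-edge is matched by its reverse.
R is not transitive: w0 R w2 and w2 R w3 but not w0 R w3.
R is not euclidean: w2 R w0 and w2 R w3 but not w0 R w3.
R is serial: every world has an R-successor.
(A) [R]φ → φ is axiom T; it is valid on a frame exactly when R is reflexive. R is reflexive, so valid.
(B) [R]φ → ⟨R⟩φ (axiom D) characterises the serial frames. R is serial — valid.
(C) ⟨R⟩φ → [R]⟨R⟩φ is axiom 5; it is valid on a frame exactly when R is euclidean. R is not euclidean, so not valid.
(D) ⟨R⟩[R]φ → φ (the dual of axiom B) characterises the symmetric frames. R is symmetric — valid.
(E) [R]φ → [R][R]φ is axiom 4, which corresponds to transitivity. R is not transitive — not valid.

A, B, D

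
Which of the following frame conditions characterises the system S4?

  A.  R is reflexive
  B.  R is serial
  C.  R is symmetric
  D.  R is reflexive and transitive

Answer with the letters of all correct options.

(A) this class determines T (= KT), not S4.
(B) this class determines D, not S4.
(C) this class determines KB, not S4.
(D) S4 is sound and complete for exactly this class.

D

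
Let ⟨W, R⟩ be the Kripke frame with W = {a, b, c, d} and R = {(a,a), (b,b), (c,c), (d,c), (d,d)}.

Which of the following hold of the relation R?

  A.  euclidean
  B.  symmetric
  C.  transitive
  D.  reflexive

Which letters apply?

C, D

(A) not euclidean: d R c and d R d but not c R d.
(B) not symmetric: d R c but not c R d.
(C) transitive: R is closed under composition.
(D) reflexive: each world relates to itself.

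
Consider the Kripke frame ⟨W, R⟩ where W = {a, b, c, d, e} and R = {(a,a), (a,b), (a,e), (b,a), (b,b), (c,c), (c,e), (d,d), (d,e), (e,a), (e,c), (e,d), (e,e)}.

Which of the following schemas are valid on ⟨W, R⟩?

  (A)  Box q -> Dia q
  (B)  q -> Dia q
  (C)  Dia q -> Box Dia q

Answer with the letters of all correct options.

A, B

R is reflexive: each world relates to itself.
R is not euclidean: a R b and a R e but not b R e.
R is serial: every world has an R-successor.
(A) Box q -> Dia q is axiom D, which corresponds to seriality. R is serial — valid.
(B) q -> Dia q is the dual of axiom T; it is valid on a frame exactly when R is reflexive. R is reflexive, so valid.
(C) Dia q -> Box Dia q is axiom 5, which corresponds to the euclidean property. R is not euclidean — not valid.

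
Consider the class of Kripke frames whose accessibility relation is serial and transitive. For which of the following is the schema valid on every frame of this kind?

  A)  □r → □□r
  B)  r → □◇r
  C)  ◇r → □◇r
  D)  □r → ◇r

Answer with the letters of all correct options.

(A) □r → □□r (axiom 4) characterises the transitive frames. Every such R is transitive — valid.
(B) axiom B: valid iff R is symmetric. Such an R need not be symmetric — not valid.
(C) axiom 5: valid iff R is euclidean. Such an R need not be euclidean — not valid.
(D) □r → ◇r (axiom D) characterises the serial frames. Every such R is serial — valid.

A, D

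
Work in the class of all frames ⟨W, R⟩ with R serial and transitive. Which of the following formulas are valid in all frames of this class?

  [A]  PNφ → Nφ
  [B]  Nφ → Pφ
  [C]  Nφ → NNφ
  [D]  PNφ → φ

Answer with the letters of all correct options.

B, C

(A) PNφ → Nφ (the dual of axiom 5) characterises the euclidean frames. Such an R need not be euclidean — not valid.
(B) axiom D: valid iff R is serial. Every such R is serial — valid.
(C) Nφ → NNφ is axiom 4, which corresponds to transitivity. Every such R is transitive — valid.
(D) the dual of axiom B: valid iff R is symmetric. Such an R need not be symmetric — not valid.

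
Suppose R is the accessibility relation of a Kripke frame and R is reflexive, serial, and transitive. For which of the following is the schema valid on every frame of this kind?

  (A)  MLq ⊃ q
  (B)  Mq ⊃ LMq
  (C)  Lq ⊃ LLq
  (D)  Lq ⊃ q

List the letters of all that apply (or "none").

C, D

(A) MLq ⊃ q (the dual of axiom B) characterises the symmetric frames. Such an R need not be symmetric — not valid.
(B) Mq ⊃ LMq is axiom 5, which corresponds to the euclidean property. Such an R need not be euclidean — not valid.
(C) Lq ⊃ LLq (axiom 4) characterises the transitive frames. Every such R is transitive — valid.
(D) Lq ⊃ q is axiom T, which corresponds to reflexivity. Every such R is reflexive — valid.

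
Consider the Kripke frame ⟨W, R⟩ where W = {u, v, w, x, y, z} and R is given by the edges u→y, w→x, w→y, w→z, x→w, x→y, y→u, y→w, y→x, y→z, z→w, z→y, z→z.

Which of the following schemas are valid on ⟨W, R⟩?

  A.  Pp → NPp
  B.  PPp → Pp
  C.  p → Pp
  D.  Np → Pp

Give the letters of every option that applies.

none

R is not reflexive: not u R u.
R is not transitive: u R y and y R u but not u R u.
R is not euclidean: w R x and w R z but not x R z.
R is not serial: v has no R-successor.
(A) Pp → NPp is axiom 5, which corresponds to the euclidean property. R is not euclidean — not valid.
(B) PPp → Pp (the dual of axiom 4) characterises the transitive frames. R is not transitive — not valid.
(C) the dual of axiom T: valid iff R is reflexive. R is not reflexive — not valid.
(D) Np → Pp is axiom D, which corresponds to seriality. R is not serial — not valid.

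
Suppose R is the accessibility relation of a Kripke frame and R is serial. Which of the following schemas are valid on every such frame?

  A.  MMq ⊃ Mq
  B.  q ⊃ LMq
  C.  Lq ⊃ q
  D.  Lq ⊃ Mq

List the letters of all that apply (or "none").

D

(A) MMq ⊃ Mq (the dual of axiom 4) characterises the transitive frames. Such an R need not be transitive — not valid.
(B) axiom B: valid iff R is symmetric. Such an R need not be symmetric — not valid.
(C) Lq ⊃ q is axiom T, which corresponds to reflexivity. Such an R need not be reflexive — not valid.
(D) Lq ⊃ Mq is axiom D, which corresponds to seriality. Every such R is serial — valid.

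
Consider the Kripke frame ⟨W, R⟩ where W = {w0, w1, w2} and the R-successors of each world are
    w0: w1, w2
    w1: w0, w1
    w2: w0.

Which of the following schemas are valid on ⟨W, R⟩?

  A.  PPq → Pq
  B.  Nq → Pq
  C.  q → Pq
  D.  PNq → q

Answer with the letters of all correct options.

B, D

R is not reflexive: not w0 R w0.
R is symmetric: every R-edge is matched by its reverse.
R is not transitive: w0 R w1 and w1 R w0 but not w0 R w0.
R is serial: every world has an R-successor.
(A) PPq → Pq is the dual of axiom 4; it is valid on a frame exactly when R is transitive. R is not transitive, so not valid.
(B) axiom D: valid iff R is serial. R is serial — valid.
(C) the dual of axiom T: valid iff R is reflexive. R is not reflexive — not valid.
(D) PNq → q is the dual of axiom B, which corresponds to symmetry. R is symmetric — valid.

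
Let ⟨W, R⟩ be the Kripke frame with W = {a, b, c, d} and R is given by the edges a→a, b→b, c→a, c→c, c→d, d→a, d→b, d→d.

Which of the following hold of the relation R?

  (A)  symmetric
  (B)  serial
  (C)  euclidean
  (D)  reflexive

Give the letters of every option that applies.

B, D

(A) not symmetric: c R a but not a R c.
(B) serial: every world has an R-successor.
(C) not euclidean: c R a and c R c but not a R c.
(D) reflexive: each world relates to itself.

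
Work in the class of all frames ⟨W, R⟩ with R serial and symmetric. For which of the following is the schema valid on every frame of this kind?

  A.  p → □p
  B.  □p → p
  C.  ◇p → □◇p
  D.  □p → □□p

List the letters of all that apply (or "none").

(A) p → □p is valid only on frames where every R-edge is a self-loop. Such an R need not be a subset of the identity — not valid.
(B) axiom T: valid iff R is reflexive. Such an R need not be reflexive — not valid.
(C) ◇p → □◇p is axiom 5; it is valid on a frame exactly when R is euclidean. Such an R need not be euclidean, so not valid.
(D) axiom 4: valid iff R is transitive. Such an R need not be transitive — not valid.

none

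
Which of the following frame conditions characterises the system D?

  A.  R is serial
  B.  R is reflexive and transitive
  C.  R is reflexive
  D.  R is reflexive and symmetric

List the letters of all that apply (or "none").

(A) D is sound and complete for exactly this class.
(B) this class determines S4, not D.
(C) this class determines T (= KT), not D.
(D) this class determines B (= KTB), not D.

A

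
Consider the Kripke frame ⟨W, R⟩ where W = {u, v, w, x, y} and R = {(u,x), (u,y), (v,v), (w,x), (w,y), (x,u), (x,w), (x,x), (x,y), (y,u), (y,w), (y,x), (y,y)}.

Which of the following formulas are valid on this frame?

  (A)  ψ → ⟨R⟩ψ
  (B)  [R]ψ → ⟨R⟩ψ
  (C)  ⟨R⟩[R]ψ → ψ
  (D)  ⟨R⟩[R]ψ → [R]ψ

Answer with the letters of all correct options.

B, C

R is not reflexive: not u R u.
R is symmetric: every R-edge is matched by its reverse.
R is not euclidean: x R u and x R w but not u R w.
R is serial: every world has an R-successor.
(A) ψ → ⟨R⟩ψ (the dual of axiom T) characterises the reflexive frames. R is not reflexive — not valid.
(B) [R]ψ → ⟨R⟩ψ (axiom D) characterises the serial frames. R is serial — valid.
(C) ⟨R⟩[R]ψ → ψ (the dual of axiom B) characterises the symmetric frames. R is symmetric — valid.
(D) ⟨R⟩[R]ψ → [R]ψ is the dual of axiom 5; it is valid on a frame exactly when R is euclidean. R is not euclidean, so not valid.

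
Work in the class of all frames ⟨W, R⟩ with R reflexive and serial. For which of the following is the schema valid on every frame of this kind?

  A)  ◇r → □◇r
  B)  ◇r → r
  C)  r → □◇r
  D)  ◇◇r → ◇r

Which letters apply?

none

(A) ◇r → □◇r is axiom 5, which corresponds to the euclidean property. Such an R need not be euclidean — not valid.
(B) ◇r → r is valid only on frames where every R-edge is a self-loop. Such an R need not be a subset of the identity — not valid.
(C) axiom B: valid iff R is symmetric. Such an R need not be symmetric — not valid.
(D) the dual of axiom 4: valid iff R is transitive. Such an R need not be transitive — not valid.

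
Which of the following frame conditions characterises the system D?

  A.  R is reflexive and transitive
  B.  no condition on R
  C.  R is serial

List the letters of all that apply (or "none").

(A) this class determines S4, not D.
(B) this class determines K, not D.
(C) D is sound and complete for exactly this class.

C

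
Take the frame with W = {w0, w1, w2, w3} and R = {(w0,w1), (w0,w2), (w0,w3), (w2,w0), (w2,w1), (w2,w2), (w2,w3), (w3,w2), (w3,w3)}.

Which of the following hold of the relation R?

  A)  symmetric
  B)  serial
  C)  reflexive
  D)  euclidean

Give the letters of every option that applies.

none

(A) not symmetric: w0 R w1 but not w1 R w0.
(B) not serial: w1 has no R-successor.
(C) not reflexive: not w0 R w0.
(D) not euclidean: w0 R w1 and w0 R w2 but not w1 R w2.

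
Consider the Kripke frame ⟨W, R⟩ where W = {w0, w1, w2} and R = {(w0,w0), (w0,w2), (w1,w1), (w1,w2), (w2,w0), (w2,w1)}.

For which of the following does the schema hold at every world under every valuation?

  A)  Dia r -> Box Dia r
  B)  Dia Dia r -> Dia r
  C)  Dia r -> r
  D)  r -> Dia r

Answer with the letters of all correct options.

R is not reflexive: not w2 R w2.
R is not transitive: w0 R w2 and w2 R w1 but not w0 R w1.
R is not euclidean: w2 R w0 and w2 R w1 but not w0 R w1.
R is not a subset of the identity: w0 R w2 with w0 ≠ w2.
(A) Dia r -> Box Dia r is axiom 5; it is valid on a frame exactly when R is euclidean. R is not euclidean, so not valid.
(B) Dia Dia r -> Dia r is the dual of axiom 4; it is valid on a frame exactly when R is transitive. R is not transitive, so not valid.
(C) Dia r -> r (the converse of T) corresponds to R being a subset of the identity. Here R ⊄ identity, so not valid.
(D) the dual of axiom T: valid iff R is reflexive. R is not reflexive — not valid.

none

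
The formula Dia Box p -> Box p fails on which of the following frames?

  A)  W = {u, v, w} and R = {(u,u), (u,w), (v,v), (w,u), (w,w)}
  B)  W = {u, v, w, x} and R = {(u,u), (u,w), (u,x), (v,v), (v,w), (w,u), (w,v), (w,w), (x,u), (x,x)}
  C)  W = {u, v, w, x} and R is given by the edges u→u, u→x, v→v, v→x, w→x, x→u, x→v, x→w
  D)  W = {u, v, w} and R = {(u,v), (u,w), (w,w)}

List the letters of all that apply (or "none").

B, C, D

The schema Dia Box p -> Box p is the dual of axiom 5; it is valid on a frame iff R is euclidean.
(A) R is euclidean (any two R-successors of the same world are R-related), so the schema is valid here.
(B) R is not euclidean (u R w and u R x but not w R x), so the schema fails here.
(C) R is not euclidean (x R u and x R v but not u R v), so the schema fails here.
(D) R is not euclidean (u R v and u R w but not v R w), so the schema fails here.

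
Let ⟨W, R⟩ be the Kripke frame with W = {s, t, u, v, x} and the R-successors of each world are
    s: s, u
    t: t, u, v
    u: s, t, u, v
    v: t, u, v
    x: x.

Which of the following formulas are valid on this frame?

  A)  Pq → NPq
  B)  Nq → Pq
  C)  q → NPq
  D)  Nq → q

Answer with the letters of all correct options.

B, C, D

R is reflexive: each world relates to itself.
R is symmetric: every R-edge is matched by its reverse.
R is not euclidean: u R s and u R t but not s R t.
R is serial: every world has an R-successor.
(A) axiom 5: valid iff R is euclidean. R is not euclidean — not valid.
(B) Nq → Pq (axiom D) characterises the serial frames. R is serial — valid.
(C) q → NPq is axiom B, which corresponds to symmetry. R is symmetric — valid.
(D) Nq → q (axiom T) characterises the reflexive frames. R is reflexive — valid.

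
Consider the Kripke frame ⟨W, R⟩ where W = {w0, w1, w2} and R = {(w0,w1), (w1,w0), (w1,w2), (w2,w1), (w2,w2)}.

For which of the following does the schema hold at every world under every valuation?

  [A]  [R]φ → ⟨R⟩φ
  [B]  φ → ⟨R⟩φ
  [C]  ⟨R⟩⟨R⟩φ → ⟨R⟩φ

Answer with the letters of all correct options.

R is not reflexive: not w0 R w0.
R is not transitive: w0 R w1 and w1 R w0 but not w0 R w0.
R is serial: every world has an R-successor.
(A) [R]φ → ⟨R⟩φ is axiom D; it is valid on a frame exactly when R is serial. R is serial, so valid.
(B) the dual of axiom T: valid iff R is reflexive. R is not reflexive — not valid.
(C) the dual of axiom 4: valid iff R is transitive. R is not transitive — not valid.

A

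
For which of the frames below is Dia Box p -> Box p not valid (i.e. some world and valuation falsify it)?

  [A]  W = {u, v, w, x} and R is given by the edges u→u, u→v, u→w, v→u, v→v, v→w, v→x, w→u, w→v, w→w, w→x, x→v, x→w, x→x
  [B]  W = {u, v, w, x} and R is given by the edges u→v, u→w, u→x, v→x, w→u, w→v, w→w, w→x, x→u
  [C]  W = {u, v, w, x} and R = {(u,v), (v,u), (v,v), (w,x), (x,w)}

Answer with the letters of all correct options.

A, B, C

The schema Dia Box p -> Box p is the dual of axiom 5; it is valid on a frame iff R is euclidean.
(A) R is not euclidean (v R u and v R x but not u R x), so the schema fails here.
(B) R is not euclidean (u R v and u R w but not v R w), so the schema fails here.
(C) R is not euclidean (v R u and v R u but not u R u), so the schema fails here.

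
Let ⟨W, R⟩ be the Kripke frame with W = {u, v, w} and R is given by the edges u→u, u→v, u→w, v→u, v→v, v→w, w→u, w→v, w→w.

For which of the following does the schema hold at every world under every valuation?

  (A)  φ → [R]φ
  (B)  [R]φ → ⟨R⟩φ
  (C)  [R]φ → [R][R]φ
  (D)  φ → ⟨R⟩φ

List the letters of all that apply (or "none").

B, C, D

R is reflexive: each world relates to itself.
R is transitive: R is closed under composition.
R is serial: every world has an R-successor.
R is not a subset of the identity: u R v with u ≠ v.
(A) φ → [R]φ (equivalent to ◇p→p) corresponds to R being a subset of the identity. Here R ⊄ identity, so not valid.
(B) [R]φ → ⟨R⟩φ (axiom D) characterises the serial frames. R is serial — valid.
(C) axiom 4: valid iff R is transitive. R is transitive — valid.
(D) φ → ⟨R⟩φ (the dual of axiom T) characterises the reflexive frames. R is reflexive — valid.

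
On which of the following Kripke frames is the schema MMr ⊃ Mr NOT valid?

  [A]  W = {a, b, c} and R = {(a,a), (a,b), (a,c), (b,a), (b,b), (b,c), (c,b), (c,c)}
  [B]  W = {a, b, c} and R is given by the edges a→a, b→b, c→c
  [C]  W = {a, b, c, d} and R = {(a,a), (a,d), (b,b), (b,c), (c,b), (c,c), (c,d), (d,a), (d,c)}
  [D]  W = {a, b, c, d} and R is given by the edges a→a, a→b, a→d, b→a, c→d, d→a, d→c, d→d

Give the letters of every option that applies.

The schema MMr ⊃ Mr is the dual of axiom 4; it is valid on a frame iff R is transitive.
(A) R is not transitive (c R b and b R a but not c R a), so the schema fails here.
(B) R is transitive (R is closed under composition), so the schema is valid here.
(C) R is not transitive (a R d and d R c but not a R c), so the schema fails here.
(D) R is not transitive (a R d and d R c but not a R c), so the schema fails here.

A, C, D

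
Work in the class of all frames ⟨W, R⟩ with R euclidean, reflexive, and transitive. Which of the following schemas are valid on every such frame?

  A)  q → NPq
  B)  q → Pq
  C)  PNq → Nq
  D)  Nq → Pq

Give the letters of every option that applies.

A relation that is euclidean, reflexive, and transitive is also serial and symmetric.
(A) q → NPq (axiom B) characterises the symmetric frames. Every such R is symmetric — valid.
(B) q → Pq (the dual of axiom T) characterises the reflexive frames. Every such R is reflexive — valid.
(C) PNq → Nq is the dual of axiom 5; it is valid on a frame exactly when R is euclidean. Every such R is euclidean, so valid.
(D) axiom D: valid iff R is serial. Every such R is serial — valid.

A, B, C, D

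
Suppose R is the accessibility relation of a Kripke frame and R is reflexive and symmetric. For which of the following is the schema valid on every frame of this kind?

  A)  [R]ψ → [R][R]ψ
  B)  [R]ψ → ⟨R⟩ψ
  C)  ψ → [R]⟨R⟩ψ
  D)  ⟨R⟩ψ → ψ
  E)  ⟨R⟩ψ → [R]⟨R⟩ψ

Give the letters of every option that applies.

Reflexive relations are serial.
(A) [R]ψ → [R][R]ψ is axiom 4, which corresponds to transitivity. Such an R need not be transitive — not valid.
(B) [R]ψ → ⟨R⟩ψ is axiom D; it is valid on a frame exactly when R is serial. Every such R is serial, so valid.
(C) ψ → [R]⟨R⟩ψ is axiom B, which corresponds to symmetry. Every such R is symmetric — valid.
(D) ⟨R⟩ψ → ψ (the converse of T) corresponds to R being a subset of the identity. Such an R need not be a subset of the identity, so not valid.
(E) ⟨R⟩ψ → [R]⟨R⟩ψ is axiom 5; it is valid on a frame exactly when R is euclidean. Such an R need not be euclidean, so not valid.

B, C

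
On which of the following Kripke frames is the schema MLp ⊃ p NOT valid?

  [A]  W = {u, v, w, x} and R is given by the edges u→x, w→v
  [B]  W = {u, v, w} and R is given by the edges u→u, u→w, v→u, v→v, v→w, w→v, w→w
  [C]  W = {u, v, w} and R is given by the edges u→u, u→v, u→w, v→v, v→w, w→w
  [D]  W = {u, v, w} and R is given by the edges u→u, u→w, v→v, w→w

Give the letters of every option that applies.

The schema MLp ⊃ p is the dual of axiom B; it is valid on a frame iff R is symmetric.
(A) R is not symmetric (u R x but not x R u), so the schema fails here.
(B) R is not symmetric (u R w but not w R u), so the schema fails here.
(C) R is not symmetric (u R v but not v R u), so the schema fails here.
(D) R is not symmetric (u R w but not w R u), so the schema fails here.

A, B, C, D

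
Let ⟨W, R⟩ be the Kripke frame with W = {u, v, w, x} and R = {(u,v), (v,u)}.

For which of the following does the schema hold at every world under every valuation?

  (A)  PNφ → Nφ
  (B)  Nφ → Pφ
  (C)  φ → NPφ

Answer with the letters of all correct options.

R is symmetric: every R-edge is matched by its reverse.
R is not euclidean: u R v and u R v but not v R v.
R is not serial: w has no R-successor.
(A) PNφ → Nφ is the dual of axiom 5, which corresponds to the euclidean property. R is not euclidean — not valid.
(B) Nφ → Pφ is axiom D; it is valid on a frame exactly when R is serial. R is not serial, so not valid.
(C) φ → NPφ (axiom B) characterises the symmetric frames. R is symmetric — valid.

C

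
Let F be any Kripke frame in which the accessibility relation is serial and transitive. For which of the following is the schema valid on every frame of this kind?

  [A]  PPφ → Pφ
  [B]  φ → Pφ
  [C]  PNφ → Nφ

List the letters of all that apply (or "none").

A

(A) PPφ → Pφ (the dual of axiom 4) characterises the transitive frames. Every such R is transitive — valid.
(B) φ → Pφ (the dual of axiom T) characterises the reflexive frames. Such an R need not be reflexive — not valid.
(C) the dual of axiom 5: valid iff R is euclidean. Such an R need not be euclidean — not valid.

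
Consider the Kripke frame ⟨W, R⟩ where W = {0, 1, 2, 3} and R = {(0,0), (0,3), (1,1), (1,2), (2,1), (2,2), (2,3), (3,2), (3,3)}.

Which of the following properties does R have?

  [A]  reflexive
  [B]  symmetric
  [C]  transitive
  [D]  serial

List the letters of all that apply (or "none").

(A) reflexive: each world relates to itself.
(B) not symmetric: 0 R 3 but not 3 R 0.
(C) not transitive: 0 R 3 and 3 R 2 but not 0 R 2.
(D) serial: every world has an R-successor.

A, D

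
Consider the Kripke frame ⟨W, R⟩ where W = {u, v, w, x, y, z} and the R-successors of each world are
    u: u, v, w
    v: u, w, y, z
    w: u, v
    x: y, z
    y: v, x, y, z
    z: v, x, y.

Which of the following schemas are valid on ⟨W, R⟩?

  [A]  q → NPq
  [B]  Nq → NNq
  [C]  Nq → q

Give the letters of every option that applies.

A

R is not reflexive: not v R v.
R is symmetric: every R-edge is matched by its reverse.
R is not transitive: u R v and v R y but not u R y.
(A) q → NPq is axiom B; it is valid on a frame exactly when R is symmetric. R is symmetric, so valid.
(B) Nq → NNq is axiom 4, which corresponds to transitivity. R is not transitive — not valid.
(C) Nq → q (axiom T) characterises the reflexive frames. R is not reflexive — not valid.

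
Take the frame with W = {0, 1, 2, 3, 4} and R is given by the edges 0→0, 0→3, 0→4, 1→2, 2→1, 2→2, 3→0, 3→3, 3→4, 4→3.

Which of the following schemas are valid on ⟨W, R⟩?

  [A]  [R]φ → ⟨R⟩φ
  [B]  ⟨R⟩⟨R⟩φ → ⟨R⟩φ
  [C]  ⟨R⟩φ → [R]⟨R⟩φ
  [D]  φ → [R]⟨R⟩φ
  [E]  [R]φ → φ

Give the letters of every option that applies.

R is not reflexive: not 1 R 1.
R is not symmetric: 0 R 4 but not 4 R 0.
R is not transitive: 1 R 2 and 2 R 1 but not 1 R 1.
R is not euclidean: 0 R 4 and 0 R 0 but not 4 R 0.
R is serial: every world has an R-successor.
(A) [R]φ → ⟨R⟩φ (axiom D) characterises the serial frames. R is serial — valid.
(B) ⟨R⟩⟨R⟩φ → ⟨R⟩φ is the dual of axiom 4; it is valid on a frame exactly when R is transitive. R is not transitive, so not valid.
(C) ⟨R⟩φ → [R]⟨R⟩φ (axiom 5) characterises the euclidean frames. R is not euclidean — not valid.
(D) φ → [R]⟨R⟩φ is axiom B, which corresponds to symmetry. R is not symmetric — not valid.
(E) [R]φ → φ is axiom T, which corresponds to reflexivity. R is not reflexive — not valid.

A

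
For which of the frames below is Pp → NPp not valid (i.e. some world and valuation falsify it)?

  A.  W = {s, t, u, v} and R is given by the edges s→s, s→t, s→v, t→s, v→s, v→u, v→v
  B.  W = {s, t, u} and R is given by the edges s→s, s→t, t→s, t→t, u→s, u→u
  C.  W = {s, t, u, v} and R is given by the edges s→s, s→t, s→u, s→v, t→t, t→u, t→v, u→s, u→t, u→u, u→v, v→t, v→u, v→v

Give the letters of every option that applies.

A, B, C

The schema Pp → NPp is axiom 5; it is valid on a frame iff R is euclidean.
(A) R is not euclidean (s R t and s R v but not t R v), so the schema fails here.
(B) R is not euclidean (u R s and u R u but not s R u), so the schema fails here.
(C) R is not euclidean (s R t and s R s but not t R s), so the schema fails here.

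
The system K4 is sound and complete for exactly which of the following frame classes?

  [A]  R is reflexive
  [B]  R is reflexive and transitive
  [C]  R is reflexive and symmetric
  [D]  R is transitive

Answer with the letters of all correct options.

(A) this class determines T (= KT), not K4.
(B) this class determines S4, not K4.
(C) this class determines B (= KTB), not K4.
(D) K4 is sound and complete for exactly this class.

D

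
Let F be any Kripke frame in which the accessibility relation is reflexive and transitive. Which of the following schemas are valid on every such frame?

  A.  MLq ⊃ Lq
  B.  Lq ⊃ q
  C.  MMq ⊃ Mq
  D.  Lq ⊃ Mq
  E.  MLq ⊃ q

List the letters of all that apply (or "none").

Reflexive relations are serial.
(A) the dual of axiom 5: valid iff R is euclidean. Such an R need not be euclidean — not valid.
(B) Lq ⊃ q is axiom T, which corresponds to reflexivity. Every such R is reflexive — valid.
(C) MMq ⊃ Mq (the dual of axiom 4) characterises the transitive frames. Every such R is transitive — valid.
(D) Lq ⊃ Mq (axiom D) characterises the serial frames. Every such R is serial — valid.
(E) MLq ⊃ q is the dual of axiom B, which corresponds to symmetry. Such an R need not be symmetric — not valid.

B, C, D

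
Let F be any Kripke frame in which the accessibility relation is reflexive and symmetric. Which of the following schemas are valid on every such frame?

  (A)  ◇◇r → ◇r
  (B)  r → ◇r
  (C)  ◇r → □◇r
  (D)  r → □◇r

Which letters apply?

Reflexive relations are serial.
(A) the dual of axiom 4: valid iff R is transitive. Such an R need not be transitive — not valid.
(B) the dual of axiom T: valid iff R is reflexive. Every such R is reflexive — valid.
(C) ◇r → □◇r (axiom 5) characterises the euclidean frames. Such an R need not be euclidean — not valid.
(D) r → □◇r (axiom B) characterises the symmetric frames. Every such R is symmetric — valid.

B, D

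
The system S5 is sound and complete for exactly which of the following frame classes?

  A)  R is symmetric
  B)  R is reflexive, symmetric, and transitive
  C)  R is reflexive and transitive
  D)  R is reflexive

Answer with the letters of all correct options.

(A) this class determines KB, not S5.
(B) S5 is sound and complete for exactly this class.
(C) this class determines S4, not S5.
(D) this class determines T (= KT), not S5.

B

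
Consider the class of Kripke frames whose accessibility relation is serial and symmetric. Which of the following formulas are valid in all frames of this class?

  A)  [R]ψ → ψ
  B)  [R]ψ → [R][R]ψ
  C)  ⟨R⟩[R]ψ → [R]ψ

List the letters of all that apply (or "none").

none

(A) [R]ψ → ψ is axiom T; it is valid on a frame exactly when R is reflexive. Such an R need not be reflexive, so not valid.
(B) [R]ψ → [R][R]ψ is axiom 4; it is valid on a frame exactly when R is transitive. Such an R need not be transitive, so not valid.
(C) ⟨R⟩[R]ψ → [R]ψ is the dual of axiom 5; it is valid on a frame exactly when R is euclidean. Such an R need not be euclidean, so not valid.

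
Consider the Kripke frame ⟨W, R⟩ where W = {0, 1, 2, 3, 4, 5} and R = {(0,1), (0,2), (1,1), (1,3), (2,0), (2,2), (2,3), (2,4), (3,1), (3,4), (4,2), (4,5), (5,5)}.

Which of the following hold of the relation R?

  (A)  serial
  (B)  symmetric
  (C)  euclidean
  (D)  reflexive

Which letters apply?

A

(A) serial: every world has an R-successor.
(B) not symmetric: 0 R 1 but not 1 R 0.
(C) not euclidean: 0 R 1 and 0 R 2 but not 1 R 2.
(D) not reflexive: not 0 R 0.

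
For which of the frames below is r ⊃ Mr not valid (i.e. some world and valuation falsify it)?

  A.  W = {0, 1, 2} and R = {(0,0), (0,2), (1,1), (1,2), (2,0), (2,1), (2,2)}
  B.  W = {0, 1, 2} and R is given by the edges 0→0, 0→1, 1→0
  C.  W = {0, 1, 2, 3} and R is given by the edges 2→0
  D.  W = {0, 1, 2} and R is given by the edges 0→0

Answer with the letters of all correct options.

The schema r ⊃ Mr is the dual of axiom T; it is valid on a frame iff R is reflexive.
(A) R is reflexive (each world relates to itself), so the schema is valid here.
(B) R is not reflexive (not 1 R 1), so the schema fails here.
(C) R is not reflexive (not 0 R 0), so the schema fails here.
(D) R is not reflexive (not 1 R 1), so the schema fails here.

B, C, D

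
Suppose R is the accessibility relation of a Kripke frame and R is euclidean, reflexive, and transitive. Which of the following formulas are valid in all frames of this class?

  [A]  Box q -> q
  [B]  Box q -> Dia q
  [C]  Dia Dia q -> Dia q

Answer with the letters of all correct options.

A relation that is euclidean, reflexive, and transitive is also serial and symmetric.
(A) Box q -> q is axiom T, which corresponds to reflexivity. Every such R is reflexive — valid.
(B) Box q -> Dia q is axiom D, which corresponds to seriality. Every such R is serial — valid.
(C) Dia Dia q -> Dia q (the dual of axiom 4) characterises the transitive frames. Every such R is transitive — valid.

A, B, C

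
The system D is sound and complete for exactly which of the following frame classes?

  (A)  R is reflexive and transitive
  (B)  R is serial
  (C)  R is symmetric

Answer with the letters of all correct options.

(A) this class determines S4, not D.
(B) D is sound and complete for exactly this class.
(C) this class determines KB, not D.

B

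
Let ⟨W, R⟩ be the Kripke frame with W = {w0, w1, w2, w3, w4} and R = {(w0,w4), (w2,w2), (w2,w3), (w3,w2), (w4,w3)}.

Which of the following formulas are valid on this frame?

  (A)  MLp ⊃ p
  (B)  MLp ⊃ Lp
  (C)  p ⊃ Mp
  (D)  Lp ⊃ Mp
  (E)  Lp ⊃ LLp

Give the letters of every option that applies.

none

R is not reflexive: not w0 R w0.
R is not symmetric: w0 R w4 but not w4 R w0.
R is not transitive: w0 R w4 and w4 R w3 but not w0 R w3.
R is not euclidean: w0 R w4 and w0 R w4 but not w4 R w4.
R is not serial: w1 has no R-successor.
(A) MLp ⊃ p is the dual of axiom B; it is valid on a frame exactly when R is symmetric. R is not symmetric, so not valid.
(B) MLp ⊃ Lp is the dual of axiom 5; it is valid on a frame exactly when R is euclidean. R is not euclidean, so not valid.
(C) p ⊃ Mp is the dual of axiom T, which corresponds to reflexivity. R is not reflexive — not valid.
(D) Lp ⊃ Mp is axiom D, which corresponds to seriality. R is not serial — not valid.
(E) Lp ⊃ LLp (axiom 4) characterises the transitive frames. R is not transitive — not valid.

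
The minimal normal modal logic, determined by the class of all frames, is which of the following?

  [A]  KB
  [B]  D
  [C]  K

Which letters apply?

(A) KB is determined by the class of symmetric frames.
(B) D is determined by the class of serial frames.
(C) K is determined by exactly this class.

C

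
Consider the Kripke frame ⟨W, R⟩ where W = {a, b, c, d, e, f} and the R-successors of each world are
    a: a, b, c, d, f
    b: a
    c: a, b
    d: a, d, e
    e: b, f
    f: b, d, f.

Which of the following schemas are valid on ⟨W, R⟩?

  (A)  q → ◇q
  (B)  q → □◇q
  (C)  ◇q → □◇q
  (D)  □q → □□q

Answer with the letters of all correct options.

R is not reflexive: not b R b.
R is not symmetric: a R f but not f R a.
R is not transitive: a R d and d R e but not a R e.
R is not euclidean: a R b and a R c but not b R c.
(A) q → ◇q is the dual of axiom T, which corresponds to reflexivity. R is not reflexive — not valid.
(B) q → □◇q is axiom B; it is valid on a frame exactly when R is symmetric. R is not symmetric, so not valid.
(C) ◇q → □◇q is axiom 5, which corresponds to the euclidean property. R is not euclidean — not valid.
(D) axiom 4: valid iff R is transitive. R is not transitive — not valid.

none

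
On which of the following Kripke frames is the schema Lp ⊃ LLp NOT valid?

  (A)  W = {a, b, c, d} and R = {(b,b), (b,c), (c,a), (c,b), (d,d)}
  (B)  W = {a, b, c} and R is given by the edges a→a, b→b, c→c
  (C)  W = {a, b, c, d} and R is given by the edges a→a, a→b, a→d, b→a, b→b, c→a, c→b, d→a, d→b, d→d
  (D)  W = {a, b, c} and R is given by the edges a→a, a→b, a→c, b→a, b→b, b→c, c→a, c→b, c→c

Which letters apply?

The schema Lp ⊃ LLp is axiom 4; it is valid on a frame iff R is transitive.
(A) R is not transitive (b R c and c R a but not b R a), so the schema fails here.
(B) R is transitive (R is closed under composition), so the schema is valid here.
(C) R is not transitive (b R a and a R d but not b R d), so the schema fails here.
(D) R is transitive (R is closed under composition), so the schema is valid here.

A, C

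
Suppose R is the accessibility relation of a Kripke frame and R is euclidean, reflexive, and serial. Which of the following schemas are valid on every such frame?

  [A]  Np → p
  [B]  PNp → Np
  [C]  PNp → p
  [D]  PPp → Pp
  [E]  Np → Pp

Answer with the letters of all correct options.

A, B, C, D, E

A relation that is euclidean, reflexive, and serial is also symmetric and transitive.
(A) axiom T: valid iff R is reflexive. Every such R is reflexive — valid.
(B) the dual of axiom 5: valid iff R is euclidean. Every such R is euclidean — valid.
(C) the dual of axiom B: valid iff R is symmetric. Every such R is symmetric — valid.
(D) PPp → Pp is the dual of axiom 4; it is valid on a frame exactly when R is transitive. Every such R is transitive, so valid.
(E) Np → Pp is axiom D, which corresponds to seriality. Every such R is serial — valid.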